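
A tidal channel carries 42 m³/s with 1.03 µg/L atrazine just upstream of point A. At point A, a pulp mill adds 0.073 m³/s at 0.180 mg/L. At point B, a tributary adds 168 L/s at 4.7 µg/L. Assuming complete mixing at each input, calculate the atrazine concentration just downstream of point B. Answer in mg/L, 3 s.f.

1.03 µg/L = 0.00103 mg/L.
After input A: C = (42·0.00103 + 0.073·0.18) / 42.07 = 0.001341 mg/L.
168 L/s = 0.168 m³/s.
4.7 µg/L = 0.0047 mg/L.
After input B: C = (42.07·0.001341 + 0.168·0.0047) / 42.24 = 0.001354 mg/L.

0.00135 mg/L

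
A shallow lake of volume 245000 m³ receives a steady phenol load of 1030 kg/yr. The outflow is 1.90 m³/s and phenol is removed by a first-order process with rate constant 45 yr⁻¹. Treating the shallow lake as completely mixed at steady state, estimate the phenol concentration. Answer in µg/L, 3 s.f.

Outflow Q = 1.90 m³/s × 3.156e+07 s/yr = 5.996e+07 m³/yr.
Steady-state CSTR mass balance: W = Q·C + k·V·C, so C = W/(Q + kV).
Q + kV = 5.996e+07 + 45·245000 = 7.098e+07 m³/yr.
C = 1030/7.098e+07 = 1.451e-05 kg/m³ = 0.01451 mg/L = 14.51 µg/L.

14.5 µg/L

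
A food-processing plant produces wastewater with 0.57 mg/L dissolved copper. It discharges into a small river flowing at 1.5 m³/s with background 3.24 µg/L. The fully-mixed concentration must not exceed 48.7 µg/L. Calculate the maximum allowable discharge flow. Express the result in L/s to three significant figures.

3.24 µg/L = 0.00324 mg/L.
48.7 µg/L = 0.0487 mg/L.
Mass balance at complete mixing: C_std·(Q_w + Q_r) = Q_w·C_e + Q_r·C_b.
Rearranging, Q_w = Q_r·(C_std − C_b)/(C_e − C_std) = 1.5·(0.0487 − 0.00324) / (0.57 − 0.0487) = 0.1308 m³/s.
= 130.8 L/s.

131 L/s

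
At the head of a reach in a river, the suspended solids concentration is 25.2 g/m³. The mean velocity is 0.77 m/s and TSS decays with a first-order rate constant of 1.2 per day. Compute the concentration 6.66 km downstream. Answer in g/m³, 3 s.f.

Travel time t = 6.66 km / 0.77 m/s = 6660/0.77 = 8649 s = 0.1001 d.
First-order decay: C = 25.2·exp(−1.2·0.1001) = 25.2·0.8868 = 22.35 g/m³.

22.3 g/m³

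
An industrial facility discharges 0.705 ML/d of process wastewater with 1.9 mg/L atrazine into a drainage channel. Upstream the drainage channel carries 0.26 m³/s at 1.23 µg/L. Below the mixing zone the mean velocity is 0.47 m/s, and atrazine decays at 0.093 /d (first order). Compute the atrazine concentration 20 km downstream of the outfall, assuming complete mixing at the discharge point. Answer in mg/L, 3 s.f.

0.705 ML/d = 0.00816 m³/s.
1.23 µg/L = 0.00123 mg/L.
After complete mixing, C₀ = (0.00816·1.9 + 0.26·0.00123) / 0.2682 = 0.05901 mg/L.
Travel time t = 2e+04 m / 0.47 m/s = 4.255e+04 s = 0.4925 d.
C = 0.05901·exp(−0.093·0.4925) = 0.05901·0.9552 = 0.05637 mg/L.

0.0564 mg/L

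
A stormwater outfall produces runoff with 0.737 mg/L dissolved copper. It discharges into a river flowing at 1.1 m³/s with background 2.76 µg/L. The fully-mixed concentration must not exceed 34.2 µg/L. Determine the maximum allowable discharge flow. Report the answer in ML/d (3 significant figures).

2.76 µg/L = 0.00276 mg/L.
34.2 µg/L = 0.0342 mg/L.
Mass balance at complete mixing: C_std·(Q_w + Q_r) = Q_w·C_e + Q_r·C_b.
Rearranging, Q_w = Q_r·(C_std − C_b)/(C_e − C_std) = 1.1·(0.0342 − 0.00276) / (0.737 − 0.0342) = 0.04921 m³/s.
= 4.252 ML/d.

4.25 ML/d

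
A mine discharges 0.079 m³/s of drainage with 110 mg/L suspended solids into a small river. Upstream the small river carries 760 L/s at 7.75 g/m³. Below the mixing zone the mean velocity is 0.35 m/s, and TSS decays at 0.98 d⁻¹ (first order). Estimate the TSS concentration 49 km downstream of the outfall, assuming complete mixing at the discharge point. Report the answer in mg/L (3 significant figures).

760 L/s = 0.76 m³/s.
After complete mixing, C₀ = (0.079·110 + 0.76·7.75) / 0.839 = 17.38 mg/L.
Travel time t = 4.9e+04 m / 0.35 m/s = 1.4e+05 s = 1.62 d.
C = 17.38·exp(−0.98·1.62) = 17.38·0.2043 = 3.551 mg/L.

3.55 mg/L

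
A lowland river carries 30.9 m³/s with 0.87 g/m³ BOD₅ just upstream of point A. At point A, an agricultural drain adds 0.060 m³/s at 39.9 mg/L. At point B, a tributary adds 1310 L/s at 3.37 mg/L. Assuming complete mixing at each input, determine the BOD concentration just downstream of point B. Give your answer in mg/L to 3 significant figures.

1.04 mg/L

After input A: C = (30.9·0.87 + 0.06·39.9) / 30.96 = 0.9456 mg/L.
1310 L/s = 1.31 m³/s.
After input B: C = (30.96·0.9456 + 1.31·3.37) / 32.27 = 1.044 mg/L.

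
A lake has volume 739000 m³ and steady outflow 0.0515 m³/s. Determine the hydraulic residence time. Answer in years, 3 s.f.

Q = 0.0515 m³/s × 3.156e+07 s/yr = 1.625e+06 m³/yr.
Hydraulic residence time τ = V/Q = 739000/1.625e+06 = 0.4547 yr.

0.455 yr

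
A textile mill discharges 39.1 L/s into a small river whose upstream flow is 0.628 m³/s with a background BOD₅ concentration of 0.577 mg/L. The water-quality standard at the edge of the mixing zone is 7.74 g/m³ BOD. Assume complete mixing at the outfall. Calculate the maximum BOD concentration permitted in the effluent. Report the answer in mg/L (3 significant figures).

39.1 L/s = 0.0391 m³/s.
Mass balance: 7.74·0.6671 = 0.0391·Cₑ + 0.628·0.577.
Cₑ = (5.163 − 0.3624) / 0.0391 = 122.8 mg/L.

123 mg/L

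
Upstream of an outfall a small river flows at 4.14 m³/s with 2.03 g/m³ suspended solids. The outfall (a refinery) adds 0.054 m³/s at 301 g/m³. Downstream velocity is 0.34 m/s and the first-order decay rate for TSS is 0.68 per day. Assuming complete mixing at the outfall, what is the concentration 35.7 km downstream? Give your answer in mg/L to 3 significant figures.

2.57 mg/L

After complete mixing, C₀ = (0.054·301 + 4.14·2.03) / 4.194 = 5.879 mg/L.
Travel time t = 3.57e+04 m / 0.34 m/s = 1.05e+05 s = 1.215 d.
C = 5.879·exp(−0.68·1.215) = 5.879·0.4376 = 2.573 mg/L.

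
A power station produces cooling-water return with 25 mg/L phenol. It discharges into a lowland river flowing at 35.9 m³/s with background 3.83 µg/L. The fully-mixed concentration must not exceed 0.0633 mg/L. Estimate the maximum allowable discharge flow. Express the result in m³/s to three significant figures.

3.83 µg/L = 0.00383 mg/L.
Mass balance at complete mixing: C_std·(Q_w + Q_r) = Q_w·C_e + Q_r·C_b.
Rearranging, Q_w = Q_r·(C_std − C_b)/(C_e − C_std) = 35.9·(0.0633 − 0.00383) / (25 − 0.0633) = 0.08562 m³/s.

0.0856 m³/s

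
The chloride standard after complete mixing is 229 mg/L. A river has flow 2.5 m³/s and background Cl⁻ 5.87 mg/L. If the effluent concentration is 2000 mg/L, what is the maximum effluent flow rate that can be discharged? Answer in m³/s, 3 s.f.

Mass balance at complete mixing: C_std·(Q_w + Q_r) = Q_w·C_e + Q_r·C_b.
Rearranging, Q_w = Q_r·(C_std − C_b)/(C_e − C_std) = 2.5·(229 − 5.87) / (2000 − 229) = 0.315 m³/s.

0.315 m³/s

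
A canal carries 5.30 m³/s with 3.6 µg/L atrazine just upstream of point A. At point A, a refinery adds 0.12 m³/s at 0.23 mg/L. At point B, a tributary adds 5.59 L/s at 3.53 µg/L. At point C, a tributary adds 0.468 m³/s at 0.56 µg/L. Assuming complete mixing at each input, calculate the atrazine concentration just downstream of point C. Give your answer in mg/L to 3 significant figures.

0.00797 mg/L

3.6 µg/L = 0.0036 mg/L.
After input A: C = (5.3·0.0036 + 0.12·0.23) / 5.42 = 0.008613 mg/L.
5.59 L/s = 0.00559 m³/s.
3.53 µg/L = 0.00353 mg/L.
After input B: C = (5.42·0.008613 + 0.00559·0.00353) / 5.426 = 0.008607 mg/L.
0.56 µg/L = 0.00056 mg/L.
After input C: C = (5.426·0.008607 + 0.468·0.00056) / 5.894 = 0.007968 mg/L.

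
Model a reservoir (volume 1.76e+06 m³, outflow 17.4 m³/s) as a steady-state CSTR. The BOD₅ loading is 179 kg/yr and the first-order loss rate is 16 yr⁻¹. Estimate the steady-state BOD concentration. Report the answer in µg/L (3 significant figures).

Outflow Q = 17.4 m³/s × 3.156e+07 s/yr = 5.491e+08 m³/yr.
Steady-state CSTR mass balance: W = Q·C + k·V·C, so C = W/(Q + kV).
Q + kV = 5.491e+08 + 16·1.76e+06 = 5.773e+08 m³/yr.
C = 179/5.773e+08 = 3.101e-07 kg/m³ = 0.0003101 mg/L = 0.3101 µg/L.

0.310 µg/L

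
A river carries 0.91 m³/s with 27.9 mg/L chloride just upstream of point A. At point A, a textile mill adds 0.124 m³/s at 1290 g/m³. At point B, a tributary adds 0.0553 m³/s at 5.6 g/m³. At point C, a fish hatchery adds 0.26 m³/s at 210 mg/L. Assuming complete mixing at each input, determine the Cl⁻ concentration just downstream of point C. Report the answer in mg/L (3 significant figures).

After input A: C = (0.91·27.9 + 0.124·1290) / 1.034 = 179.3 mg/L.
After input B: C = (1.034·179.3 + 0.0553·5.6) / 1.089 = 170.4 mg/L.
After input C: C = (1.089·170.4 + 0.26·210) / 1.349 = 178.1 mg/L.

178 mg/L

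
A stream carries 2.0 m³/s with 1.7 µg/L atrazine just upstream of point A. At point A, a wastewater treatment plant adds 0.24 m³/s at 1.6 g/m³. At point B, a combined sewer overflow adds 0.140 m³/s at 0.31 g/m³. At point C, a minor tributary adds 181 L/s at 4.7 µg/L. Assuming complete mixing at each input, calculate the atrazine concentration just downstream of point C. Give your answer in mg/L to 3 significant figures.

1.7 µg/L = 0.0017 mg/L.
After input A: C = (2·0.0017 + 0.24·1.6) / 2.24 = 0.1729 mg/L.
After input B: C = (2.24·0.1729 + 0.14·0.31) / 2.38 = 0.181 mg/L.
181 L/s = 0.181 m³/s.
4.7 µg/L = 0.0047 mg/L.
After input C: C = (2.38·0.181 + 0.181·0.0047) / 2.561 = 0.1685 mg/L.

0.169 mg/L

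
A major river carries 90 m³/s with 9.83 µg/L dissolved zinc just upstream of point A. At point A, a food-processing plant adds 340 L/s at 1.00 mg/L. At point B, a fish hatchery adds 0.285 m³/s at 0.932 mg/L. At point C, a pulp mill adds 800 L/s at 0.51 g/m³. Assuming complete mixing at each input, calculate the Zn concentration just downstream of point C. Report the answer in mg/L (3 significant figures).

0.0208 mg/L

9.83 µg/L = 0.00983 mg/L.
340 L/s = 0.34 m³/s.
After input A: C = (90·0.00983 + 0.34·1) / 90.34 = 0.01356 mg/L.
After input B: C = (90.34·0.01356 + 0.285·0.932) / 90.62 = 0.01644 mg/L.
800 L/s = 0.8 m³/s.
After input C: C = (90.62·0.01644 + 0.8·0.51) / 91.42 = 0.02076 mg/L.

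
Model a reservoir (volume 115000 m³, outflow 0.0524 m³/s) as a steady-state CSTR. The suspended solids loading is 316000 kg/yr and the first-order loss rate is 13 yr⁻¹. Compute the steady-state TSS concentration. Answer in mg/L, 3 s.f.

Outflow Q = 0.0524 m³/s × 3.156e+07 s/yr = 1.654e+06 m³/yr.
Steady-state CSTR mass balance: W = Q·C + k·V·C, so C = W/(Q + kV).
Q + kV = 1.654e+06 + 13·115000 = 3.149e+06 m³/yr.
C = 316000/3.149e+06 = 0.1004 kg/m³ = 100.4 mg/L.

100 mg/L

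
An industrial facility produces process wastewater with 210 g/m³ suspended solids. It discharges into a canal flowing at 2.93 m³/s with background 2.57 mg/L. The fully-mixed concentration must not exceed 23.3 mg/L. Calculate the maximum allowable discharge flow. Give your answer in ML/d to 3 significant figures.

28.1 ML/d

Mass balance at complete mixing: C_std·(Q_w + Q_r) = Q_w·C_e + Q_r·C_b.
Rearranging, Q_w = Q_r·(C_std − C_b)/(C_e − C_std) = 2.93·(23.3 − 2.57) / (210 − 23.3) = 0.3253 m³/s.
= 28.11 ML/d.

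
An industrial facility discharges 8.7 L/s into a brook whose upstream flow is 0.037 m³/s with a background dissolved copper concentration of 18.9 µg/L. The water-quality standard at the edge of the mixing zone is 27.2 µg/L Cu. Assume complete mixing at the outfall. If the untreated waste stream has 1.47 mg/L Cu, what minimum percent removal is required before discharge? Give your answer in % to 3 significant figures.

8.7 L/s = 0.0087 m³/s.
18.9 µg/L = 0.0189 mg/L.
27.2 µg/L = 0.0272 mg/L.
Mass balance: 0.0272·0.0457 = 0.0087·Cₑ + 0.037·0.0189.
Cₑ = (0.001243 − 0.0006993) / 0.0087 = 0.0625 mg/L.
Required removal = 1 − 0.0625/1.47 = 95.75 %.

95.7 %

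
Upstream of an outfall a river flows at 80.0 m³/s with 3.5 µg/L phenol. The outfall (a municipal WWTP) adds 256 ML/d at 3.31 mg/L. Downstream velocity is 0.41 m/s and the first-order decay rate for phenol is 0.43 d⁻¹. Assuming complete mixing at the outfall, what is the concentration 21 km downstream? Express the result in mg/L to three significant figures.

256 ML/d = 2.963 m³/s.
3.5 µg/L = 0.0035 mg/L.
After complete mixing, C₀ = (2.963·3.31 + 80·0.0035) / 82.96 = 0.1216 mg/L.
Travel time t = 2.1e+04 m / 0.41 m/s = 5.122e+04 s = 0.5928 d.
C = 0.1216·exp(−0.43·0.5928) = 0.1216·0.775 = 0.09423 mg/L.

0.0942 mg/L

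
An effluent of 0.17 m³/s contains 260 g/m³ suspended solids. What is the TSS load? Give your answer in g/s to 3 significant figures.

Mass flux = Q·C = 0.17 m³/s × 260 g/m³ = 44.2 g/s.

44.2 g/s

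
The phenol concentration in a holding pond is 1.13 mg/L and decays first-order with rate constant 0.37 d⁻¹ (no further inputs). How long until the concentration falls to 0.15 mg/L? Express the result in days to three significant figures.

t = ln(C₀/C)/k = ln(1.13/0.15)/0.37 = 2.019/0.37 = 5.458 d.

5.46 d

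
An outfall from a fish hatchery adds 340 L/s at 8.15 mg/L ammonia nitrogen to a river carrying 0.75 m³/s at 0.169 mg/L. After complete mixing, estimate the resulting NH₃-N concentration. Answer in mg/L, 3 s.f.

340 L/s = 0.34 m³/s.
Conservation of mass across the mixing zone: C = (0.34·8.15 + 0.75·0.169) / (0.34 + 0.75) = 2.898/1.09 = 2.658 mg/L.

2.66 mg/L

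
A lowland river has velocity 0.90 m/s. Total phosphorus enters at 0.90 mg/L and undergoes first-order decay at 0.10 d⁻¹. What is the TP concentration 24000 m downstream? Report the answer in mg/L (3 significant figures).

Travel time t = 24000 m / 0.90 m/s = 2.4e+04/0.90 = 2.667e+04 s = 0.3086 d.
First-order decay: C = 0.90·exp(−0.10·0.3086) = 0.90·0.9696 = 0.8726 mg/L.

0.873 mg/L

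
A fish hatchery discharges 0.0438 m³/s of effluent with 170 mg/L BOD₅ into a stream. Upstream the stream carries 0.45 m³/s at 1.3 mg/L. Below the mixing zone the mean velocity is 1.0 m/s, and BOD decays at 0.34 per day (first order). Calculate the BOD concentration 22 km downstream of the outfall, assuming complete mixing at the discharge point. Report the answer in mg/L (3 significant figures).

After complete mixing, C₀ = (0.0438·170 + 0.45·1.3) / 0.4938 = 16.26 mg/L.
Travel time t = 2.2e+04 m / 1.0 m/s = 2.2e+04 s = 0.2546 d.
C = 16.26·exp(−0.34·0.2546) = 16.26·0.9171 = 14.91 mg/L.

14.9 mg/L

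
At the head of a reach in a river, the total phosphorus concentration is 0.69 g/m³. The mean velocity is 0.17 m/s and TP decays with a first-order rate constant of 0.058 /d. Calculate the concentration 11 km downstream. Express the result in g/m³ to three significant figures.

Travel time t = 11 km / 0.17 m/s = 1.1e+04/0.17 = 6.471e+04 s = 0.7489 d.
First-order decay: C = 0.69·exp(−0.058·0.7489) = 0.69·0.9575 = 0.6607 g/m³.

0.661 g/m³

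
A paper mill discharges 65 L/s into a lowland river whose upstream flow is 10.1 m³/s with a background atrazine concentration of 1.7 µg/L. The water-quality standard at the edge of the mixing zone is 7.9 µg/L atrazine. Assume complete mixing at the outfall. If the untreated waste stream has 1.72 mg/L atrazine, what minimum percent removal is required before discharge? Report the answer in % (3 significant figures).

43.5 %

65 L/s = 0.065 m³/s.
1.7 µg/L = 0.0017 mg/L.
7.9 µg/L = 0.0079 mg/L.
Mass balance: 0.0079·10.16 = 0.065·Cₑ + 10.1·0.0017.
Cₑ = (0.0803 − 0.01717) / 0.065 = 0.9713 mg/L.
Required removal = 1 − 0.9713/1.72 = 43.53 %.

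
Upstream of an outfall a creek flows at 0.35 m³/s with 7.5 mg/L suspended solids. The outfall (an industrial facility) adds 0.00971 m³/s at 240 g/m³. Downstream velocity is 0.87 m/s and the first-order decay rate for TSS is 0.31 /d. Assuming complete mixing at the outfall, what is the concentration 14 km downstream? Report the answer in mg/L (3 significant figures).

After complete mixing, C₀ = (0.00971·240 + 0.35·7.5) / 0.3597 = 13.78 mg/L.
Travel time t = 1.4e+04 m / 0.87 m/s = 1.609e+04 s = 0.1862 d.
C = 13.78·exp(−0.31·0.1862) = 13.78·0.9439 = 13 mg/L.

13.0 mg/L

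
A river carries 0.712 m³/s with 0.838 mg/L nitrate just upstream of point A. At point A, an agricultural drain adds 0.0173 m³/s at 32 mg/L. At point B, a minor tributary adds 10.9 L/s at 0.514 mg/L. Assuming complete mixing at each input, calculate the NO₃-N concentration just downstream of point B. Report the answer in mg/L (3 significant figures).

After input A: C = (0.712·0.838 + 0.0173·32) / 0.7293 = 1.577 mg/L.
10.9 L/s = 0.0109 m³/s.
After input B: C = (0.7293·1.577 + 0.0109·0.514) / 0.7402 = 1.562 mg/L.

1.56 mg/L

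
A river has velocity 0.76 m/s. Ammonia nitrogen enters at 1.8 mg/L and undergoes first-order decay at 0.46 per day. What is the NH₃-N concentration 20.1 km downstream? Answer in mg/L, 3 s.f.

1.56 mg/L

Travel time t = 20.1 km / 0.76 m/s = 2.01e+04/0.76 = 2.645e+04 s = 0.3061 d.
First-order decay: C = 1.8·exp(−0.46·0.3061) = 1.8·0.8687 = 1.564 mg/L.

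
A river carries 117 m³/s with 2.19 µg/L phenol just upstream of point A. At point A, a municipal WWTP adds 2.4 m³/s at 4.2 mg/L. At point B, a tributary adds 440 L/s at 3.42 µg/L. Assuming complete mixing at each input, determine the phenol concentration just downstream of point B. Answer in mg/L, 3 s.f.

2.19 µg/L = 0.00219 mg/L.
After input A: C = (117·0.00219 + 2.4·4.2) / 119.4 = 0.08657 mg/L.
440 L/s = 0.44 m³/s.
3.42 µg/L = 0.00342 mg/L.
After input B: C = (119.4·0.08657 + 0.44·0.00342) / 119.8 = 0.08626 mg/L.

0.0863 mg/L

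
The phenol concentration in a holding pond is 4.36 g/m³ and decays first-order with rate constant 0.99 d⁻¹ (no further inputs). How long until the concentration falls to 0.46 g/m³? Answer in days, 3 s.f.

t = ln(C₀/C)/k = ln(4.36/0.46)/0.99 = 2.249/0.99 = 2.272 d.

2.27 d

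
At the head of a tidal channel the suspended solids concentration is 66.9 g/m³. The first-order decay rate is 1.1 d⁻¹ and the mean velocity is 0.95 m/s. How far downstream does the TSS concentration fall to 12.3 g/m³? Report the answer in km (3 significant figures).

126 km

From C = C₀·e^(−kt), t = ln(C₀/C)/k = ln(66.9/12.3)/1.1 = 1.694/1.1 = 1.54 d.
Distance = v·t = 0.95 m/s × 1.33e+05 s = 1.264e+05 m = 126.4 km.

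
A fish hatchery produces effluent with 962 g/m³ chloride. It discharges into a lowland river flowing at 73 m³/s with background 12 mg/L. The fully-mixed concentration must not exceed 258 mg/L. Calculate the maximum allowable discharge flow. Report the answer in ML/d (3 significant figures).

2200 ML/d

Mass balance at complete mixing: C_std·(Q_w + Q_r) = Q_w·C_e + Q_r·C_b.
Rearranging, Q_w = Q_r·(C_std − C_b)/(C_e − C_std) = 73·(258 − 12) / (962 − 258) = 25.51 m³/s.
= 2204 ML/d.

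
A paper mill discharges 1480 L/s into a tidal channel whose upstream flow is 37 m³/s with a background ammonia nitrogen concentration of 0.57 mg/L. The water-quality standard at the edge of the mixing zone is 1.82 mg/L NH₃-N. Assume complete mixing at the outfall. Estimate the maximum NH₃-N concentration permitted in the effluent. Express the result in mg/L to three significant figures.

33.1 mg/L

1480 L/s = 1.48 m³/s.
Mass balance: 1.82·38.48 = 1.48·Cₑ + 37·0.57.
Cₑ = (70.03 − 21.09) / 1.48 = 33.07 mg/L.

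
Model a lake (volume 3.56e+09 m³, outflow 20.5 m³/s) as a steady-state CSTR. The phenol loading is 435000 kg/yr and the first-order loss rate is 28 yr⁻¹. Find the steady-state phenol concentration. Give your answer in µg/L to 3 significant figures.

4.34 µg/L

Outflow Q = 20.5 m³/s × 3.156e+07 s/yr = 6.469e+08 m³/yr.
Steady-state CSTR mass balance: W = Q·C + k·V·C, so C = W/(Q + kV).
Q + kV = 6.469e+08 + 28·3.56e+09 = 1.003e+11 m³/yr.
C = 435000/1.003e+11 = 4.336e-06 kg/m³ = 0.004336 mg/L = 4.336 µg/L.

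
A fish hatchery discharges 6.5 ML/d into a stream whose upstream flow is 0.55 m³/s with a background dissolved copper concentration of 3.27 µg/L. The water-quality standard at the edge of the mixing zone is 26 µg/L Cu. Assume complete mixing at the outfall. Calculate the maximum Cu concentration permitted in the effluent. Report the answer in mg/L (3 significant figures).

0.192 mg/L

6.5 ML/d = 0.07523 m³/s.
3.27 µg/L = 0.00327 mg/L.
26 µg/L = 0.026 mg/L.
Mass balance: 0.026·0.6252 = 0.07523·Cₑ + 0.55·0.00327.
Cₑ = (0.01626 − 0.001799) / 0.07523 = 0.1922 mg/L.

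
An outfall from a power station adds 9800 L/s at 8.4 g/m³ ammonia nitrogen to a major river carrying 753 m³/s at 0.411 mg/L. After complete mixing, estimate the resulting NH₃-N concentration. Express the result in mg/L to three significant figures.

0.514 mg/L

9800 L/s = 9.8 m³/s.
By mass balance at complete mixing, C = (9.8·8.4 + 753·0.411) / (9.8 + 753) = 391.8/762.8 = 0.5136 mg/L.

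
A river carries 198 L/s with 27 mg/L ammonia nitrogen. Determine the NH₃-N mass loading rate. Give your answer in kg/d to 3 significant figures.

198 L/s = 0.198 m³/s.
Mass flux = Q·C = 0.198 m³/s × 27 g/m³ = 5.346 g/s.
= 5.346 g/s × 86.4 = 461.9 kg/d.

462 kg/d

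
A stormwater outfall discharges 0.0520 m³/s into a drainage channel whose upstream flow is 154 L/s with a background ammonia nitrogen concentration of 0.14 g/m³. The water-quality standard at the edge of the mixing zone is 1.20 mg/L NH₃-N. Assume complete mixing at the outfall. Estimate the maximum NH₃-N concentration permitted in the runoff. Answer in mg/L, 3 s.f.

4.34 mg/L

154 L/s = 0.154 m³/s.
Mass balance: 1.2·0.206 = 0.052·Cₑ + 0.154·0.14.
Cₑ = (0.2472 − 0.02156) / 0.052 = 4.339 mg/L.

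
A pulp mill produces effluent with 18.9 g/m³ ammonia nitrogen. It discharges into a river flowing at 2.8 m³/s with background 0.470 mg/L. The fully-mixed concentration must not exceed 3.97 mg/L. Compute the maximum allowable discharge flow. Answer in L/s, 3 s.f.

656 L/s

Mass balance at complete mixing: C_std·(Q_w + Q_r) = Q_w·C_e + Q_r·C_b.
Rearranging, Q_w = Q_r·(C_std − C_b)/(C_e − C_std) = 2.8·(3.97 − 0.47) / (18.9 − 3.97) = 0.6564 m³/s.
= 656.4 L/s.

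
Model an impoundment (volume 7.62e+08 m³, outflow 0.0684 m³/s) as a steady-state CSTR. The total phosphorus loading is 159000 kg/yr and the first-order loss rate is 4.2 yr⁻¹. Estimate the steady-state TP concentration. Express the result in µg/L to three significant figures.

Outflow Q = 0.0684 m³/s × 3.156e+07 s/yr = 2.159e+06 m³/yr.
Steady-state CSTR mass balance: W = Q·C + k·V·C, so C = W/(Q + kV).
Q + kV = 2.159e+06 + 4.2·7.62e+08 = 3.203e+09 m³/yr.
C = 159000/3.203e+09 = 4.965e-05 kg/m³ = 0.04965 mg/L = 49.65 µg/L.

49.6 µg/L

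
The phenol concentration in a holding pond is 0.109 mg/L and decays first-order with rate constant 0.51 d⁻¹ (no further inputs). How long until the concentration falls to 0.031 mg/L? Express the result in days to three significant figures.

2.47 d

t = ln(C₀/C)/k = ln(0.109/0.031)/0.51 = 1.257/0.51 = 2.465 d.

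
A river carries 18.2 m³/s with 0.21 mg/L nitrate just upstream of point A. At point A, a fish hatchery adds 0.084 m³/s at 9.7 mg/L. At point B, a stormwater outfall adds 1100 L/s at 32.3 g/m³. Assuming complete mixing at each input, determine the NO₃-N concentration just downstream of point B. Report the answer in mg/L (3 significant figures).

After input A: C = (18.2·0.21 + 0.084·9.7) / 18.28 = 0.2536 mg/L.
1100 L/s = 1.1 m³/s.
After input B: C = (18.28·0.2536 + 1.1·32.3) / 19.38 = 2.072 mg/L.

2.07 mg/L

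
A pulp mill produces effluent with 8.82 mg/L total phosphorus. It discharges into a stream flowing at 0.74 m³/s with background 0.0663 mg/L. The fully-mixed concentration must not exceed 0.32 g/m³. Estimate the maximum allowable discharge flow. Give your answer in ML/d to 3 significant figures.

1.91 ML/d

Mass balance at complete mixing: C_std·(Q_w + Q_r) = Q_w·C_e + Q_r·C_b.
Rearranging, Q_w = Q_r·(C_std − C_b)/(C_e − C_std) = 0.74·(0.32 − 0.0663) / (8.82 − 0.32) = 0.02209 m³/s.
= 1.908 ML/d.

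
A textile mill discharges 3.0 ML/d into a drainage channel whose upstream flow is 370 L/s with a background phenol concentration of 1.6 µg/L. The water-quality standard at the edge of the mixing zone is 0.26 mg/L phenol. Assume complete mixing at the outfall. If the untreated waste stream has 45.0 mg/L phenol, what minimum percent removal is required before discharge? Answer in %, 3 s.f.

93.3 %

3.0 ML/d = 0.03472 m³/s.
370 L/s = 0.37 m³/s.
1.6 µg/L = 0.0016 mg/L.
Mass balance: 0.26·0.4047 = 0.03472·Cₑ + 0.37·0.0016.
Cₑ = (0.1052 − 0.000592) / 0.03472 = 3.014 mg/L.
Required removal = 1 − 3.014/45.0 = 93.3 %.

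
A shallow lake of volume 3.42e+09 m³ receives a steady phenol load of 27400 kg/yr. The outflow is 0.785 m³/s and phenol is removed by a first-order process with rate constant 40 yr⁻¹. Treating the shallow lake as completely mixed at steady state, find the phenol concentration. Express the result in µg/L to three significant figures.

0.200 µg/L

Outflow Q = 0.785 m³/s × 3.156e+07 s/yr = 2.477e+07 m³/yr.
Steady-state CSTR mass balance: W = Q·C + k·V·C, so C = W/(Q + kV).
Q + kV = 2.477e+07 + 40·3.42e+09 = 1.368e+11 m³/yr.
C = 27400/1.368e+11 = 2.003e-07 kg/m³ = 0.0002003 mg/L = 0.2003 µg/L.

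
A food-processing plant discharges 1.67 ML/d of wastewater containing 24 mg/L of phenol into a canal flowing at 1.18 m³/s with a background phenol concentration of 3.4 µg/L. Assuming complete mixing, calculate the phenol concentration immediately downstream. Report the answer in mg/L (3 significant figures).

1.67 ML/d = 0.01933 m³/s.
3.4 µg/L = 0.0034 mg/L.
Conservation of mass across the mixing zone: C = (0.01933·24 + 1.18·0.0034) / (0.01933 + 1.18) = 0.4679/1.199 = 0.3901 mg/L.

0.390 mg/L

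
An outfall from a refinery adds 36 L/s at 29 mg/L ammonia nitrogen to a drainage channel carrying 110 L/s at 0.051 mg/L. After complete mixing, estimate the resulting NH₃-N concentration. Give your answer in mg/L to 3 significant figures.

36 L/s = 0.036 m³/s.
110 L/s = 0.11 m³/s.
By mass balance at complete mixing, C = (0.036·29 + 0.11·0.051) / (0.036 + 0.11) = 1.05/0.146 = 7.189 mg/L.

7.19 mg/L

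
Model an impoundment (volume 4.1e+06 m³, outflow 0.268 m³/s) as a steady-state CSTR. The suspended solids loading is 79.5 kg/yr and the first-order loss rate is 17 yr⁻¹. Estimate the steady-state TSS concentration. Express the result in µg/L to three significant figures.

1.02 µg/L

Outflow Q = 0.268 m³/s × 3.156e+07 s/yr = 8.457e+06 m³/yr.
Steady-state CSTR mass balance: W = Q·C + k·V·C, so C = W/(Q + kV).
Q + kV = 8.457e+06 + 17·4.1e+06 = 7.816e+07 m³/yr.
C = 79.5/7.816e+07 = 1.017e-06 kg/m³ = 0.001017 mg/L = 1.017 µg/L.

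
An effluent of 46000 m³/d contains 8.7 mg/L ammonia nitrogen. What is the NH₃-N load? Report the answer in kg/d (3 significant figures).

46000 m³/d = 0.5324 m³/s.
Mass flux = Q·C = 0.5324 m³/s × 8.7 g/m³ = 4.632 g/s.
= 4.632 g/s × 86.4 = 400.2 kg/d.

400 kg/d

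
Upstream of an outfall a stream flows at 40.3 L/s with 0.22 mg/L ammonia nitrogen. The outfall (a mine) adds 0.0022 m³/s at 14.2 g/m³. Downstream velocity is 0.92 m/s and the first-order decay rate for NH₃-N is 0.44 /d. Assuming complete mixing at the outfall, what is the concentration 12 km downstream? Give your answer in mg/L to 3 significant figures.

0.883 mg/L

40.3 L/s = 0.0403 m³/s.
After complete mixing, C₀ = (0.0022·14.2 + 0.0403·0.22) / 0.0425 = 0.9437 mg/L.
Travel time t = 1.2e+04 m / 0.92 m/s = 1.304e+04 s = 0.151 d.
C = 0.9437·exp(−0.44·0.151) = 0.9437·0.9357 = 0.883 mg/L.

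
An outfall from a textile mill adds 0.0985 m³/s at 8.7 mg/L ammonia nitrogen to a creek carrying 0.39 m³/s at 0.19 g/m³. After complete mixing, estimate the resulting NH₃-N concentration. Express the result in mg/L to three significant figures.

Conservation of mass across the mixing zone: C = (0.0985·8.7 + 0.39·0.19) / (0.0985 + 0.39) = 0.931/0.4885 = 1.906 mg/L.

1.91 mg/L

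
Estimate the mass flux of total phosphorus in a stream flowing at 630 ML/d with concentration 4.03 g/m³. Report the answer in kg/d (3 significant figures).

630 ML/d = 7.292 m³/s.
Mass flux = Q·C = 7.292 m³/s × 4.03 g/m³ = 29.39 g/s.
= 29.39 g/s × 86.4 = 2539 kg/d.

2540 kg/d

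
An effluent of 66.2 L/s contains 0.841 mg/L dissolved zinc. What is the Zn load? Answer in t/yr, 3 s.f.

1.76 t/yr

66.2 L/s = 0.0662 m³/s.
Mass flux = Q·C = 0.0662 m³/s × 0.841 g/m³ = 0.05567 g/s.
= 0.05567 g/s × 31.56 = 1.757 t/yr.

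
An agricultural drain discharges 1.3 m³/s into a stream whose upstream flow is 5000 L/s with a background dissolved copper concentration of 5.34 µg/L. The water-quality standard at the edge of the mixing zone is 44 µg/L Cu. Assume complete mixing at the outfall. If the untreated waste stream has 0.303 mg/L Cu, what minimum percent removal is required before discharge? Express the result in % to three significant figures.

5000 L/s = 5 m³/s.
5.34 µg/L = 0.00534 mg/L.
44 µg/L = 0.044 mg/L.
Mass balance: 0.044·6.3 = 1.3·Cₑ + 5·0.00534.
Cₑ = (0.2772 − 0.0267) / 1.3 = 0.1927 mg/L.
Required removal = 1 − 0.1927/0.303 = 36.41 %.

36.4 %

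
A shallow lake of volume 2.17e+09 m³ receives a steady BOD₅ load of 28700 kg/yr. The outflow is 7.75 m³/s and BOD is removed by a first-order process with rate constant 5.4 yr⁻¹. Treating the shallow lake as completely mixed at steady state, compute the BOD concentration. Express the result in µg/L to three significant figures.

Outflow Q = 7.75 m³/s × 3.156e+07 s/yr = 2.446e+08 m³/yr.
Steady-state CSTR mass balance: W = Q·C + k·V·C, so C = W/(Q + kV).
Q + kV = 2.446e+08 + 5.4·2.17e+09 = 1.196e+10 m³/yr.
C = 28700/1.196e+10 = 2.399e-06 kg/m³ = 0.002399 mg/L = 2.399 µg/L.

2.40 µg/L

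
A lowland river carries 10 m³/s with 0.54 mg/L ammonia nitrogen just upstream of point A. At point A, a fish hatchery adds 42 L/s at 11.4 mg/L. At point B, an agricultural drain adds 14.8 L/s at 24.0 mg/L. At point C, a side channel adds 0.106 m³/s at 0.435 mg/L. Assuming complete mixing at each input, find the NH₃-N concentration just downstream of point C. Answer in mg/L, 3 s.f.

42 L/s = 0.042 m³/s.
After input A: C = (10·0.54 + 0.042·11.4) / 10.04 = 0.5854 mg/L.
14.8 L/s = 0.0148 m³/s.
After input B: C = (10.04·0.5854 + 0.0148·24) / 10.06 = 0.6199 mg/L.
After input C: C = (10.06·0.6199 + 0.106·0.435) / 10.16 = 0.618 mg/L.

0.618 mg/L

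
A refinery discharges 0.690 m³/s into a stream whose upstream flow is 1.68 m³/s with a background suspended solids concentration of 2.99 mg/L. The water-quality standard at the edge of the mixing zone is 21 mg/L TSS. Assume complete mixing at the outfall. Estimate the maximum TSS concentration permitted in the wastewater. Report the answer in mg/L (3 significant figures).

Mass balance: 21·2.37 = 0.69·Cₑ + 1.68·2.99.
Cₑ = (49.77 − 5.023) / 0.69 = 64.85 mg/L.

64.9 mg/L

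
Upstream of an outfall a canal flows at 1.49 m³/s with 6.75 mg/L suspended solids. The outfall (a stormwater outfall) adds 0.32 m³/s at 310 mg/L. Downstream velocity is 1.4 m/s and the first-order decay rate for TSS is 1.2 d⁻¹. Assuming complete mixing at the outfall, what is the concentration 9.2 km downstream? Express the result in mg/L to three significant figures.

55.1 mg/L

After complete mixing, C₀ = (0.32·310 + 1.49·6.75) / 1.81 = 60.36 mg/L.
Travel time t = 9200 m / 1.4 m/s = 6571 s = 0.07606 d.
C = 60.36·exp(−1.2·0.07606) = 60.36·0.9128 = 55.1 mg/L.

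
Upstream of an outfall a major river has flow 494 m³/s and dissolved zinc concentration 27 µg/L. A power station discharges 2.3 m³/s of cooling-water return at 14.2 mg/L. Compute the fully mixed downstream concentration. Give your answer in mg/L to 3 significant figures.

0.0927 mg/L

27 µg/L = 0.027 mg/L.
Conservation of mass across the mixing zone: C = (2.3·14.2 + 494·0.027) / (2.3 + 494) = 46/496.3 = 0.09268 mg/L.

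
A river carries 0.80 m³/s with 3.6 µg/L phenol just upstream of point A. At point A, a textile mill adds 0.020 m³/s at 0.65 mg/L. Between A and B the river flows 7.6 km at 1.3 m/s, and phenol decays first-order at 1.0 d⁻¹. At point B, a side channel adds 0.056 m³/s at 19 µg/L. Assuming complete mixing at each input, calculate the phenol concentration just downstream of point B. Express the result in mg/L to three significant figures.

0.0182 mg/L

3.6 µg/L = 0.0036 mg/L.
After input A: C = (0.8·0.0036 + 0.02·0.65) / 0.82 = 0.01937 mg/L.
Over the 7.6 km reach to input B (t = 5846 s = 0.06766 d), decay gives C = 0.01937·exp(−1.0·0.06766) = 0.0181 mg/L.
19 µg/L = 0.019 mg/L.
After input B: C = (0.82·0.0181 + 0.056·0.019) / 0.876 = 0.01816 mg/L.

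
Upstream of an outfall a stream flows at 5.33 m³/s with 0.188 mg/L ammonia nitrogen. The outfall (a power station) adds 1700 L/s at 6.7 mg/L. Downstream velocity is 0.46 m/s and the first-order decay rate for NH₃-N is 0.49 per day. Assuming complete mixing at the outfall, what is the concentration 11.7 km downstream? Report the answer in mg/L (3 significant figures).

1.53 mg/L

1700 L/s = 1.7 m³/s.
After complete mixing, C₀ = (1.7·6.7 + 5.33·0.188) / 7.03 = 1.763 mg/L.
Travel time t = 1.17e+04 m / 0.46 m/s = 2.543e+04 s = 0.2944 d.
C = 1.763·exp(−0.49·0.2944) = 1.763·0.8657 = 1.526 mg/L.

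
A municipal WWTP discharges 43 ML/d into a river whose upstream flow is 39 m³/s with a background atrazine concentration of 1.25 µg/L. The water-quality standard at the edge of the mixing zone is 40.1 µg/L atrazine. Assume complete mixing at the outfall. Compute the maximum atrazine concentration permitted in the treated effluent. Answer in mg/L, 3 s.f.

43 ML/d = 0.4977 m³/s.
1.25 µg/L = 0.00125 mg/L.
40.1 µg/L = 0.0401 mg/L.
Mass balance: 0.0401·39.5 = 0.4977·Cₑ + 39·0.00125.
Cₑ = (1.584 − 0.04875) / 0.4977 = 3.084 mg/L.

3.08 mg/L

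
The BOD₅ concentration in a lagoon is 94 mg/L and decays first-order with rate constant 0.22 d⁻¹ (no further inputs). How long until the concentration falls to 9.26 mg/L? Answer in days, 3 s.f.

10.5 d

t = ln(C₀/C)/k = ln(94/9.26)/0.22 = 2.318/0.22 = 10.53 d.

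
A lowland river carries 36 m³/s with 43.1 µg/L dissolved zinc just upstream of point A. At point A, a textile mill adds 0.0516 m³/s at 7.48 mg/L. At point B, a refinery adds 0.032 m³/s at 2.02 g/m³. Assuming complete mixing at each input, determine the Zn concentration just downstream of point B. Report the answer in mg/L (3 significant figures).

43.1 µg/L = 0.0431 mg/L.
After input A: C = (36·0.0431 + 0.0516·7.48) / 36.05 = 0.05374 mg/L.
After input B: C = (36.05·0.05374 + 0.032·2.02) / 36.08 = 0.05549 mg/L.

0.0555 mg/L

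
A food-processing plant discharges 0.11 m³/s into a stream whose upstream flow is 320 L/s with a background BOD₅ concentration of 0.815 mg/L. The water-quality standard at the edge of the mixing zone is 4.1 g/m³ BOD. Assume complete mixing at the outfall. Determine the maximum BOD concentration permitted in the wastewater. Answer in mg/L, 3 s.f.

13.7 mg/L

320 L/s = 0.32 m³/s.
Mass balance: 4.1·0.43 = 0.11·Cₑ + 0.32·0.815.
Cₑ = (1.763 − 0.2608) / 0.11 = 13.66 mg/L.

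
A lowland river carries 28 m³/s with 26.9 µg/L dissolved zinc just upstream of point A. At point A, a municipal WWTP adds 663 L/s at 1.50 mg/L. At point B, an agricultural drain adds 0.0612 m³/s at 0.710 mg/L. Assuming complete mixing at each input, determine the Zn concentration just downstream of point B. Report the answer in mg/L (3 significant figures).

0.0624 mg/L

26.9 µg/L = 0.0269 mg/L.
663 L/s = 0.663 m³/s.
After input A: C = (28·0.0269 + 0.663·1.5) / 28.66 = 0.06097 mg/L.
After input B: C = (28.66·0.06097 + 0.0612·0.71) / 28.72 = 0.06236 mg/L.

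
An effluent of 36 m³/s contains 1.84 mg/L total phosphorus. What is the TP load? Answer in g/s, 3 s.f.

Mass flux = Q·C = 36 m³/s × 1.84 g/m³ = 66.24 g/s.

66.2 g/s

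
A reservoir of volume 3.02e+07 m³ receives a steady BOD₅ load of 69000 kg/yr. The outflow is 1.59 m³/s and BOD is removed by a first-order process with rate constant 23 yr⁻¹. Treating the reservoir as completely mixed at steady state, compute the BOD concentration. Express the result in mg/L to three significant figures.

0.0926 mg/L

Outflow Q = 1.59 m³/s × 3.156e+07 s/yr = 5.018e+07 m³/yr.
Steady-state CSTR mass balance: W = Q·C + k·V·C, so C = W/(Q + kV).
Q + kV = 5.018e+07 + 23·3.02e+07 = 7.448e+08 m³/yr.
C = 69000/7.448e+08 = 9.265e-05 kg/m³ = 0.09265 mg/L.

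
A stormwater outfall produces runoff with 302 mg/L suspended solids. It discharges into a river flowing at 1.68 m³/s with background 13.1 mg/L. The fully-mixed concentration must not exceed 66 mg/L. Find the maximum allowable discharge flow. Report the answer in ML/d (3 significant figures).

32.5 ML/d

Mass balance at complete mixing: C_std·(Q_w + Q_r) = Q_w·C_e + Q_r·C_b.
Rearranging, Q_w = Q_r·(C_std − C_b)/(C_e − C_std) = 1.68·(66 − 13.1) / (302 − 66) = 0.3766 m³/s.
= 32.54 ML/d.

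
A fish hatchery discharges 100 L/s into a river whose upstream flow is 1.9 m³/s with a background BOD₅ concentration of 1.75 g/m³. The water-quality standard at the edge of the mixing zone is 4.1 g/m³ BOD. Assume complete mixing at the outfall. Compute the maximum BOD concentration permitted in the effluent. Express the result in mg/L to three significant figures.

48.8 mg/L

100 L/s = 0.1 m³/s.
Mass balance: 4.1·2 = 0.1·Cₑ + 1.9·1.75.
Cₑ = (8.2 − 3.325) / 0.1 = 48.75 mg/L.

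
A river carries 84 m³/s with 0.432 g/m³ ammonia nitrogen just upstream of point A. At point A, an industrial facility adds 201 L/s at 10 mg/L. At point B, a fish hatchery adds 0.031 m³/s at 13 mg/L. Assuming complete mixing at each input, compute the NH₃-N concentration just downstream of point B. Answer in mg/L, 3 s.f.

201 L/s = 0.201 m³/s.
After input A: C = (84·0.432 + 0.201·10) / 84.2 = 0.4548 mg/L.
After input B: C = (84.2·0.4548 + 0.031·13) / 84.23 = 0.4595 mg/L.

0.459 mg/L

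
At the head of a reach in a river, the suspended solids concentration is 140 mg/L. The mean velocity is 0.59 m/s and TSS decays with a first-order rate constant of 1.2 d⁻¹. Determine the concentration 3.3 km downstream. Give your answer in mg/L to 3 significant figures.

130 mg/L

Travel time t = 3.3 km / 0.59 m/s = 3300/0.59 = 5593 s = 0.06474 d.
First-order decay: C = 140·exp(−1.2·0.06474) = 140·0.9253 = 129.5 mg/L.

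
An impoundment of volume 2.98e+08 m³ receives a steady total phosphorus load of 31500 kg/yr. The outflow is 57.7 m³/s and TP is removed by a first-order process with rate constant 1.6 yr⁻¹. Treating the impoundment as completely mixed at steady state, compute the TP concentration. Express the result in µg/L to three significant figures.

Outflow Q = 57.7 m³/s × 3.156e+07 s/yr = 1.821e+09 m³/yr.
Steady-state CSTR mass balance: W = Q·C + k·V·C, so C = W/(Q + kV).
Q + kV = 1.821e+09 + 1.6·2.98e+08 = 2.298e+09 m³/yr.
C = 31500/2.298e+09 = 1.371e-05 kg/m³ = 0.01371 mg/L = 13.71 µg/L.

13.7 µg/L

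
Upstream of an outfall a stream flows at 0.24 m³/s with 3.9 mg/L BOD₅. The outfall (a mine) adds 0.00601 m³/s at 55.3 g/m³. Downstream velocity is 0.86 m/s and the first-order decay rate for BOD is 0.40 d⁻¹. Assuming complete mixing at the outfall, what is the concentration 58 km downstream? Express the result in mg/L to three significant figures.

After complete mixing, C₀ = (0.00601·55.3 + 0.24·3.9) / 0.246 = 5.156 mg/L.
Travel time t = 5.8e+04 m / 0.86 m/s = 6.744e+04 s = 0.7806 d.
C = 5.156·exp(−0.40·0.7806) = 5.156·0.7318 = 3.773 mg/L.

3.77 mg/L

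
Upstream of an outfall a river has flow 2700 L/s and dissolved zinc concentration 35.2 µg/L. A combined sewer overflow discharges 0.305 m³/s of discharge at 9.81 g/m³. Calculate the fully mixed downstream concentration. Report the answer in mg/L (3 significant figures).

1.03 mg/L

2700 L/s = 2.7 m³/s.
35.2 µg/L = 0.0352 mg/L.
By mass balance at complete mixing, C = (0.305·9.81 + 2.7·0.0352) / (0.305 + 2.7) = 3.087/3.005 = 1.027 mg/L.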